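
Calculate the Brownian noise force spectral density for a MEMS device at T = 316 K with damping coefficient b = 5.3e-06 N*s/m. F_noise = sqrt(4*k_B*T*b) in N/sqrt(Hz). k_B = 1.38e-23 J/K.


Step 1: Compute 4 * k_B * T * b
= 4 * 1.38e-23 * 316 * 5.3e-06
= 9.2449e-26 N^2/Hz
Step 2: F_noise = sqrt(9.2449e-26)
F_noise = 3.04e-13 N/sqrt(Hz)


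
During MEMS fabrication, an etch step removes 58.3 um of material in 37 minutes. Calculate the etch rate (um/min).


Step 1: Etch rate = depth / time
Step 2: rate = 58.3 / 37
rate = 1.576 um/min


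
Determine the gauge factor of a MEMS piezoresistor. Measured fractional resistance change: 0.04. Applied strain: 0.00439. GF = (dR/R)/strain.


Step 1: Identify values.
dR/R = 0.04, strain = 0.00439
Step 2: GF = (dR/R) / strain = 0.04 / 0.00439
GF = 9.1


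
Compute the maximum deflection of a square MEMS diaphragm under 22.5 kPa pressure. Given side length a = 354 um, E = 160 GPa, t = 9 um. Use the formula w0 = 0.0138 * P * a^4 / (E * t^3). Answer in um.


Step 1: Convert pressure to compatible units (E is in GPa, so P in GPa).
P = 22.5 kPa = 22.5e-6 GPa
Step 2: Compute numerator: 0.0138 * P * a^4.
a^4 = 354^4 = 15704099856
numerator = 0.0138 * 22.5e-6 * 15704099856 = 4.8761e+03
Step 3: Compute denominator: E * t^3 = 160 * 9^3 = 116640
Step 4: w0 = numerator / denominator = 4.8761e+03 / 116640 = 0.0418 um


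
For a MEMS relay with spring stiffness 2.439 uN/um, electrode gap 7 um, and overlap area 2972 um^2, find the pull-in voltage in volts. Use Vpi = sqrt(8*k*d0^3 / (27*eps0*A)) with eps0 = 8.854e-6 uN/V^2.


Step 1: Compute numerator: 8 * k * d0^3 = 8 * 2.439 * 7^3 = 6692.616
Step 2: Compute denominator: 27 * eps0 * A = 27 * 8.854e-6 * 2972 = 0.71048
Step 3: Vpi = sqrt(6692.616 / 0.71048)
Vpi = 97.06 V


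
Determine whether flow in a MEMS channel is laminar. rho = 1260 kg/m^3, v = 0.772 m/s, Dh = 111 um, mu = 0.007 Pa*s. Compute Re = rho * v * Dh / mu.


Step 1: Convert Dh to meters: Dh = 111e-6 m
Step 2: Re = rho * v * Dh / mu
Re = 1260 * 0.772 * 111e-6 / 0.007
Re = 15.425
Since Re = 15.425 is below ~2300, the flow is laminar.


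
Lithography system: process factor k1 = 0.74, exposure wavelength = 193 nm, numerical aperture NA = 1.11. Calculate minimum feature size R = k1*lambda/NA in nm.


Step 1: Identify values: k1 = 0.74, lambda = 193 nm, NA = 1.11
Step 2: R = k1 * lambda / NA
R = 0.74 * 193 / 1.11
R = 128.7 nm


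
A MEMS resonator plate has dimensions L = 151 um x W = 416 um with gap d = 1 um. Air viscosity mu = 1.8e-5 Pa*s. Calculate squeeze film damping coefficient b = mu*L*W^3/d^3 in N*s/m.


Step 1: Convert to SI.
L = 151e-6 m, W = 416e-6 m, d = 1e-6 m
Step 2: W^3 = (416e-6)^3 = 7.20e-11 m^3
Step 3: d^3 = (1e-6)^3 = 1.00e-18 m^3
Step 4: b = 1.8e-5 * 151e-6 * 7.20e-11 / 1.00e-18
b = 1.96e-01 N*s/m


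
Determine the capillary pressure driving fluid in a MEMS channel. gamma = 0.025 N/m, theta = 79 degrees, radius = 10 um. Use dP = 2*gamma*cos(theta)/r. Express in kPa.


Step 1: cos(79 deg) = 0.1908
Step 2: Convert r to m: r = 10e-6 m
Step 3: dP = 2 * 0.025 * 0.1908 / 10e-6 = 954.0 Pa
Step 4: Convert Pa to kPa (divide by 1000).
dP = 0.95 kPa


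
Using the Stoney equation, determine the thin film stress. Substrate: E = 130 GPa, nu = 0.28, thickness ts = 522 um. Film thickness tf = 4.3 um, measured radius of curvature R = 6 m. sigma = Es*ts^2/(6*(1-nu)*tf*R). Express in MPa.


Step 1: Compute numerator: Es * ts^2 = 130 * 522^2 = 35422920 (GPa*um^2)
Step 2: Compute denominator (R in um): 6*(1-nu)*tf*R = 6*0.72*4.3*6e6 = 111456000.0 (um^2)
Step 3: sigma (GPa) = 35422920 / 111456000.0 = 3.1782e-01 GPa
Step 4: Convert to MPa (x1000): sigma = 317.8 MPa


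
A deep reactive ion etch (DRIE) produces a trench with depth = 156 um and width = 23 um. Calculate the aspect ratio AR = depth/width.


Step 1: AR = depth / width
Step 2: AR = 156 / 23
AR = 6.8


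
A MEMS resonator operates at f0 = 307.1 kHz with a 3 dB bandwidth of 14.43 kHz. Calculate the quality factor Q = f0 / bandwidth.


Step 1: Q = f0 / bandwidth
Step 2: Q = 307.1 / 14.43
Q = 21.3


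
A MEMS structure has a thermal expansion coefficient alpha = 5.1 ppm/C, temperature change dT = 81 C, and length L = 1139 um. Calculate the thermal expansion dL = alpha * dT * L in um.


Step 1: Convert CTE: alpha = 5.1 ppm/C = 5.1e-6 /C
Step 2: dL = 5.1e-6 * 81 * 1139
dL = 0.4705 um


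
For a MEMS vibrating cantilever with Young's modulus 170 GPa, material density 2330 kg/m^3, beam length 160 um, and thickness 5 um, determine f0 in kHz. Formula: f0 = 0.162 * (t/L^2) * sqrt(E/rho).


Step 1: Convert units to SI.
t_SI = 5e-6 m, L_SI = 160e-6 m
Step 2: Calculate sqrt(E/rho).
sqrt(170e9 / 2330) = 8541.74 m/s
Step 3: Compute f0.
f0 = 0.162 * 5e-6 / (160e-6)^2 * 8541.74 = 270266.0 Hz = 270.27 kHz


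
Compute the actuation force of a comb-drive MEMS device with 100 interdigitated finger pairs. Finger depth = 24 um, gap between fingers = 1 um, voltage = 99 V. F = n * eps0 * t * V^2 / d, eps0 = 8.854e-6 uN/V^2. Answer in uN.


Step 1: Parameters: n=100, eps0=8.854e-6 uN/V^2, t=24 um, V=99 V, d=1 um
Step 2: V^2 = 9801
Step 3: F = 100 * 8.854e-6 * 24 * 9801 / 1
F = 208.267 uN


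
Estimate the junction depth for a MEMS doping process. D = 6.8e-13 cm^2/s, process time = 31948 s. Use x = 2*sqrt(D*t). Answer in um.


Step 1: Compute D*t = 6.8e-13 * 31948 = 2.172464e-08 cm^2
Step 2: sqrt(D*t) = 1.47393e-04 cm
Step 3: x = 2 * 1.47393e-04 cm = 2.94786e-04 cm
Step 4: Convert to um (1 cm = 1e4 um): x = 2.948 um


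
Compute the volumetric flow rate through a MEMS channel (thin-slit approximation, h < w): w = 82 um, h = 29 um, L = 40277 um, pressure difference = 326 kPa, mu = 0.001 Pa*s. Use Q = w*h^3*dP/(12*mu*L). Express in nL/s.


Step 1: Convert all dimensions to SI (meters).
w = 82e-6 m, h = 29e-6 m, L = 40277e-6 m, dP = 326e3 Pa
Step 2: Q = w * h^3 * dP / (12 * mu * L)
Q = 82e-6 * (29e-6)^3 * 326e3 / (12 * 0.001 * 40277e-6) = 1.34892277e-09 m^3/s
Step 3: Convert Q from m^3/s to nL/s (1 m^3 = 1e12 nL, so multiply by 1e12).
Q = 1348.923 nL/s


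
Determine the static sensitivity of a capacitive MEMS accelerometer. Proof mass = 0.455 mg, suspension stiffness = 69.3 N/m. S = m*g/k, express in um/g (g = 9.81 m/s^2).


Step 1: Convert mass: m = 0.455 mg = 4.55e-07 kg
Step 2: S = m * g / k = 4.55e-07 * 9.81 / 69.3
Step 3: S = 6.44e-08 m/g
Step 4: Convert to um/g: S = 0.064 um/g


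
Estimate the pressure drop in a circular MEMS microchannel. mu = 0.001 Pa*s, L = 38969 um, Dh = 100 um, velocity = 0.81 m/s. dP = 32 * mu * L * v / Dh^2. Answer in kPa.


Step 1: Convert to SI: L = 38969e-6 m, Dh = 100e-6 m
Step 2: dP = 32 * 0.001 * 38969e-6 * 0.81 / (100e-6)^2
Step 3: dP = 101007.65 Pa
Step 4: Convert to kPa: dP = 101.01 kPa


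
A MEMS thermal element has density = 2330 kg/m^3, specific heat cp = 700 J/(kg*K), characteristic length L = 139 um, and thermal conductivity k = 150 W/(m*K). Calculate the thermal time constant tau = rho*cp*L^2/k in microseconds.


Step 1: Convert L to m: L = 139e-6 m
Step 2: L^2 = (139e-6)^2 = 1.9321e-08 m^2
Step 3: tau = 2330 * 700 * 1.9321e-08 / 150 = 2.1008367e-04 s
Step 4: Convert to microseconds (multiply by 1e6).
tau = 210.084 us


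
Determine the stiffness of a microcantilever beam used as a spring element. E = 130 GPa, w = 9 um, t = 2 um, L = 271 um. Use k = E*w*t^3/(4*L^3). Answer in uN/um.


Step 1: Convert E to consistent units (1 GPa = 1000 uN/um^2).
E = 130 GPa = 130000 uN/um^2
Step 2: Compute t^3 = 2^3 = 8
Step 3: Compute L^3 = 271^3 = 19902511
Step 4: k = 130000 * 9 * 8 / (4 * 19902511)
k = 0.1176 uN/um


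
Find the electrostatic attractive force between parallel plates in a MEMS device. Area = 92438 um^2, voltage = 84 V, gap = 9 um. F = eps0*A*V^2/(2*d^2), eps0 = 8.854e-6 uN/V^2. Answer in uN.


Step 1: Identify parameters.
eps0 = 8.854e-6 uN/V^2, A = 92438 um^2, V = 84 V, d = 9 um
Step 2: Compute V^2 = 84^2 = 7056
Step 3: Compute d^2 = 9^2 = 81
Step 4: F = 0.5 * 8.854e-6 * 92438 * 7056 / 81
F = 35.648 uN


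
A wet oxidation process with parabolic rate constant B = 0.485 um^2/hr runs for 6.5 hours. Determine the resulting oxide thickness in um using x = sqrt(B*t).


Step 1: Compute B*t = 0.485 * 6.5 = 3.1525
Step 2: x = sqrt(3.1525)
x = 1.776 um


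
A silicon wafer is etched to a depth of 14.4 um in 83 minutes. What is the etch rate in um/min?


Step 1: Etch rate = depth / time
Step 2: rate = 14.4 / 83
rate = 0.173 um/min


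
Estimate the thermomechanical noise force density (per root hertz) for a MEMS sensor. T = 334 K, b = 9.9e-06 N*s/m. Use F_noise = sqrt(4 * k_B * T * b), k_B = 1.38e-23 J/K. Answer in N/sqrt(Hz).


Step 1: Compute 4 * k_B * T * b
= 4 * 1.38e-23 * 334 * 9.9e-06
= 1.8252e-25 N^2/Hz
Step 2: F_noise = sqrt(1.8252e-25)
F_noise = 4.27e-13 N/sqrt(Hz)


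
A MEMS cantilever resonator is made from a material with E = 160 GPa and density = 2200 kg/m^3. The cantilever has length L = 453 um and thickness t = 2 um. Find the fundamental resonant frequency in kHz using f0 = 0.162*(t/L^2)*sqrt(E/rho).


Step 1: Convert units to SI.
t_SI = 2e-6 m, L_SI = 453e-6 m
Step 2: Calculate sqrt(E/rho).
sqrt(160e9 / 2200) = 8528.03 m/s
Step 3: Compute f0.
f0 = 0.162 * 2e-6 / (453e-6)^2 * 8528.03 = 13464.7 Hz = 13.46 kHz


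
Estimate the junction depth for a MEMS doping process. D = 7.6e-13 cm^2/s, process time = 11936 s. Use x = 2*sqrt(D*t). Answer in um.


Step 1: Compute D*t = 7.6e-13 * 11936 = 9.07136e-09 cm^2
Step 2: sqrt(D*t) = 9.52437e-05 cm
Step 3: x = 2 * 9.52437e-05 cm = 1.904874e-04 cm
Step 4: Convert to um (1 cm = 1e4 um): x = 1.905 um


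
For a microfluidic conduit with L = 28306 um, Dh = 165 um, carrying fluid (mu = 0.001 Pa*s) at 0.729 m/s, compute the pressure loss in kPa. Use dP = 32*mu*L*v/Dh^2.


Step 1: Convert to SI: L = 28306e-6 m, Dh = 165e-6 m
Step 2: dP = 32 * 0.001 * 28306e-6 * 0.729 / (165e-6)^2
Step 3: dP = 24254.27 Pa
Step 4: Convert to kPa: dP = 24.25 kPa


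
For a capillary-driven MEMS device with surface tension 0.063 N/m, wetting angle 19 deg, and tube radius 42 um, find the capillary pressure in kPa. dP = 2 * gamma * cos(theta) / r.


Step 1: cos(19 deg) = 0.9455
Step 2: Convert r to m: r = 42e-6 m
Step 3: dP = 2 * 0.063 * 0.9455 / 42e-6 = 2836.5 Pa
Step 4: Convert Pa to kPa (divide by 1000).
dP = 2.84 kPa


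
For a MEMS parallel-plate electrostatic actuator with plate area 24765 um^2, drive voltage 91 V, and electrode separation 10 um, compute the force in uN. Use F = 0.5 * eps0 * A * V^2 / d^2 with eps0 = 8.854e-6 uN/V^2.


Step 1: Identify parameters.
eps0 = 8.854e-6 uN/V^2, A = 24765 um^2, V = 91 V, d = 10 um
Step 2: Compute V^2 = 91^2 = 8281
Step 3: Compute d^2 = 10^2 = 100
Step 4: F = 0.5 * 8.854e-6 * 24765 * 8281 / 100
F = 9.079 uN


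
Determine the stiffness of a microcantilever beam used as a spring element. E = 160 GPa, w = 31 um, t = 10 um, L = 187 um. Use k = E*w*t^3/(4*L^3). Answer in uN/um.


Step 1: Convert E to consistent units (1 GPa = 1000 uN/um^2).
E = 160 GPa = 160000 uN/um^2
Step 2: Compute t^3 = 10^3 = 1000
Step 3: Compute L^3 = 187^3 = 6539203
Step 4: k = 160000 * 31 * 1000 / (4 * 6539203)
k = 189.6256 uN/um


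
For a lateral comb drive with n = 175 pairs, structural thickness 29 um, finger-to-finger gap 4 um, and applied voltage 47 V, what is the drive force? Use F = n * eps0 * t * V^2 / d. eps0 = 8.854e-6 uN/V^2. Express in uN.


Step 1: Parameters: n=175, eps0=8.854e-6 uN/V^2, t=29 um, V=47 V, d=4 um
Step 2: V^2 = 2209
Step 3: F = 175 * 8.854e-6 * 29 * 2209 / 4
F = 24.815 uN


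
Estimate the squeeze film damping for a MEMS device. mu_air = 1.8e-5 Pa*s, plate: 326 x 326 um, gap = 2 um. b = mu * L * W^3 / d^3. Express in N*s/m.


Step 1: Convert to SI.
L = 326e-6 m, W = 326e-6 m, d = 2e-6 m
Step 2: W^3 = (326e-6)^3 = 3.46e-11 m^3
Step 3: d^3 = (2e-6)^3 = 8.00e-18 m^3
Step 4: b = 1.8e-5 * 326e-6 * 3.46e-11 / 8.00e-18
b = 2.54e-02 N*s/m


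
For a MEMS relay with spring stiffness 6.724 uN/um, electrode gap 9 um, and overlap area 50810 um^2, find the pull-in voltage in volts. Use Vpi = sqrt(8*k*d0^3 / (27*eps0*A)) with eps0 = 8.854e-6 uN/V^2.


Step 1: Compute numerator: 8 * k * d0^3 = 8 * 6.724 * 9^3 = 39214.368
Step 2: Compute denominator: 27 * eps0 * A = 27 * 8.854e-6 * 50810 = 12.146537
Step 3: Vpi = sqrt(39214.368 / 12.146537)
Vpi = 56.82 V


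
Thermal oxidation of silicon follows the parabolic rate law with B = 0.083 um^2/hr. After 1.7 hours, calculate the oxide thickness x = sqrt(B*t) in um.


Step 1: Compute B*t = 0.083 * 1.7 = 0.1411
Step 2: x = sqrt(0.1411)
x = 0.376 um


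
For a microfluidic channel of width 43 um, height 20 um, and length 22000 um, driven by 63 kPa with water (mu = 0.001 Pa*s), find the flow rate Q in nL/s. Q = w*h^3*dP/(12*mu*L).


Step 1: Convert all dimensions to SI (meters).
w = 43e-6 m, h = 20e-6 m, L = 22000e-6 m, dP = 63e3 Pa
Step 2: Q = w * h^3 * dP / (12 * mu * L)
Q = 43e-6 * (20e-6)^3 * 63e3 / (12 * 0.001 * 22000e-6) = 8.209091e-11 m^3/s
Step 3: Convert Q from m^3/s to nL/s (1 m^3 = 1e12 nL, so multiply by 1e12).
Q = 82.091 nL/s


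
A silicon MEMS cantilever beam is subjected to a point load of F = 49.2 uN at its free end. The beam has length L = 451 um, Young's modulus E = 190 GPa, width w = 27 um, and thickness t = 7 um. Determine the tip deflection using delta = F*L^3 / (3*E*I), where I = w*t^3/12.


Step 1: Calculate the second moment of area.
I = w * t^3 / 12 = 27 * 7^3 / 12 = 771.75 um^4
Step 2: Convert E to consistent units (1 GPa = 1000 uN/um^2).
E = 190 GPa = 190000 uN/um^2
Step 3: Calculate tip deflection.
delta = F * L^3 / (3 * E * I)
delta = 49.2 * 451^3 / (3 * 190000 * 771.75)
delta = 10.2599 um


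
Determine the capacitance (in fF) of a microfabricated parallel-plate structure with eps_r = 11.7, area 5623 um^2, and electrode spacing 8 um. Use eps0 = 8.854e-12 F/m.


Step 1: Convert area to m^2: A = 5623e-12 m^2
Step 2: Convert gap to m: d = 8e-6 m
Step 3: C = eps0 * eps_r * A / d
C = 8.854e-12 * 11.7 * 5623e-12 / 8e-6
Step 4: Convert to fF (multiply by 1e15).
C = 72.81 fF


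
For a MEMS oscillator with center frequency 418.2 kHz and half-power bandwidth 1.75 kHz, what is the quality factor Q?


Step 1: Q = f0 / bandwidth
Step 2: Q = 418.2 / 1.75
Q = 239.0


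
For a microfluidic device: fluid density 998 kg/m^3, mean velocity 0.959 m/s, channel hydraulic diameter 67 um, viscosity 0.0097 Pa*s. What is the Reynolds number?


Step 1: Convert Dh to meters: Dh = 67e-6 m
Step 2: Re = rho * v * Dh / mu
Re = 998 * 0.959 * 67e-6 / 0.0097
Re = 6.611


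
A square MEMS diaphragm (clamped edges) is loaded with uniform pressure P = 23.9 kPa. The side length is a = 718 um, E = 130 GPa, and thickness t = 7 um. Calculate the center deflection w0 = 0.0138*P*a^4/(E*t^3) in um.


Step 1: Convert pressure to compatible units (E is in GPa, so P in GPa).
P = 23.9 kPa = 23.9e-6 GPa
Step 2: Compute numerator: 0.0138 * P * a^4.
a^4 = 718^4 = 265764994576
numerator = 0.0138 * 23.9e-6 * 265764994576 = 8.765461e+04
Step 3: Compute denominator: E * t^3 = 130 * 7^3 = 44590
Step 4: w0 = numerator / denominator = 8.765461e+04 / 44590 = 1.9658 um


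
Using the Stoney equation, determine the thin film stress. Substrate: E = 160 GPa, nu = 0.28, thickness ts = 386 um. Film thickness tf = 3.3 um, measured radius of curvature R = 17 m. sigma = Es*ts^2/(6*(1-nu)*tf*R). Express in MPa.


Step 1: Compute numerator: Es * ts^2 = 160 * 386^2 = 23839360 (GPa*um^2)
Step 2: Compute denominator (R in um): 6*(1-nu)*tf*R = 6*0.72*3.3*17e6 = 242352000.0 (um^2)
Step 3: sigma (GPa) = 23839360 / 242352000.0 = 9.8367e-02 GPa
Step 4: Convert to MPa (x1000): sigma = 98.4 MPa


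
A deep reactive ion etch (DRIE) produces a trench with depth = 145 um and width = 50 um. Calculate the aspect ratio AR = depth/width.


Step 1: AR = depth / width
Step 2: AR = 145 / 50
AR = 2.9


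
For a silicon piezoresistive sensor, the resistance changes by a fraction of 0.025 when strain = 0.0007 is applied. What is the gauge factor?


Step 1: Identify values.
dR/R = 0.025, strain = 0.0007
Step 2: GF = (dR/R) / strain = 0.025 / 0.0007
GF = 35.7


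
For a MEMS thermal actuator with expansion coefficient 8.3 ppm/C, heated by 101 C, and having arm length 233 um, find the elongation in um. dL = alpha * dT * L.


Step 1: Convert CTE: alpha = 8.3 ppm/C = 8.3e-6 /C
Step 2: dL = 8.3e-6 * 101 * 233
dL = 0.1953 um


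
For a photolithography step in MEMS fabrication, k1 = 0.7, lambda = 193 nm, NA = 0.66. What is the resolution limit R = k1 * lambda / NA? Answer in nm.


Step 1: Identify values: k1 = 0.7, lambda = 193 nm, NA = 0.66
Step 2: R = k1 * lambda / NA
R = 0.7 * 193 / 0.66
R = 204.7 nm


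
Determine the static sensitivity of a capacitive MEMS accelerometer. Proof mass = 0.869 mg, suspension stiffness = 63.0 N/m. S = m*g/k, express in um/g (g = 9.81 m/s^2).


Step 1: Convert mass: m = 0.869 mg = 8.69e-07 kg
Step 2: S = m * g / k = 8.69e-07 * 9.81 / 63.0
Step 3: S = 1.35e-07 m/g
Step 4: Convert to um/g: S = 0.135 um/g


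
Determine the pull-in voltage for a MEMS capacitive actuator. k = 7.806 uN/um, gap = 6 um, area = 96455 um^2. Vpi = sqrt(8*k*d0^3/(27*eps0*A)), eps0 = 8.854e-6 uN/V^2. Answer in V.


Step 1: Compute numerator: 8 * k * d0^3 = 8 * 7.806 * 6^3 = 13488.768
Step 2: Compute denominator: 27 * eps0 * A = 27 * 8.854e-6 * 96455 = 23.058339
Step 3: Vpi = sqrt(13488.768 / 23.058339)
Vpi = 24.19 V


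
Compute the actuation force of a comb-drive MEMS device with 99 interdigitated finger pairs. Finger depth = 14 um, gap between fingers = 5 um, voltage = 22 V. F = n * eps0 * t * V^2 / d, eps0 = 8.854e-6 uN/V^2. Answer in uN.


Step 1: Parameters: n=99, eps0=8.854e-6 uN/V^2, t=14 um, V=22 V, d=5 um
Step 2: V^2 = 484
Step 3: F = 99 * 8.854e-6 * 14 * 484 / 5
F = 1.188 uN


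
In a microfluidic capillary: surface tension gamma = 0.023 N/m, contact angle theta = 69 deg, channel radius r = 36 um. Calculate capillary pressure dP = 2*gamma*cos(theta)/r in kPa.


Step 1: cos(69 deg) = 0.3584
Step 2: Convert r to m: r = 36e-6 m
Step 3: dP = 2 * 0.023 * 0.3584 / 36e-6 = 458.0 Pa
Step 4: Convert Pa to kPa (divide by 1000).
dP = 0.46 kPa


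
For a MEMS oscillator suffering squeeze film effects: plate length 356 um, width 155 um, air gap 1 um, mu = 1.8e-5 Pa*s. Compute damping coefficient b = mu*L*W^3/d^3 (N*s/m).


Step 1: Convert to SI.
L = 356e-6 m, W = 155e-6 m, d = 1e-6 m
Step 2: W^3 = (155e-6)^3 = 3.72e-12 m^3
Step 3: d^3 = (1e-6)^3 = 1.00e-18 m^3
Step 4: b = 1.8e-5 * 356e-6 * 3.72e-12 / 1.00e-18
b = 2.39e-02 N*s/m


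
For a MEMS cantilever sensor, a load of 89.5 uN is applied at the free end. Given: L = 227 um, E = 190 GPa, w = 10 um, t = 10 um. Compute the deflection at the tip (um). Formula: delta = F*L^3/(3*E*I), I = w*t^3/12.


Step 1: Calculate the second moment of area.
I = w * t^3 / 12 = 10 * 10^3 / 12 = 833.3333 um^4
Step 2: Convert E to consistent units (1 GPa = 1000 uN/um^2).
E = 190 GPa = 190000 uN/um^2
Step 3: Calculate tip deflection.
delta = F * L^3 / (3 * E * I)
delta = 89.5 * 227^3 / (3 * 190000 * 833.3333)
delta = 2.204 um


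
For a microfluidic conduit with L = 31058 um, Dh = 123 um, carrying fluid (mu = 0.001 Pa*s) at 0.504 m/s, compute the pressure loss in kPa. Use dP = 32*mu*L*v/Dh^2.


Step 1: Convert to SI: L = 31058e-6 m, Dh = 123e-6 m
Step 2: dP = 32 * 0.001 * 31058e-6 * 0.504 / (123e-6)^2
Step 3: dP = 33108.83 Pa
Step 4: Convert to kPa: dP = 33.11 kPa


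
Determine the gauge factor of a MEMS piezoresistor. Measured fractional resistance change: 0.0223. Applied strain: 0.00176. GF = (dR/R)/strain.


Step 1: Identify values.
dR/R = 0.0223, strain = 0.00176
Step 2: GF = (dR/R) / strain = 0.0223 / 0.00176
GF = 12.7


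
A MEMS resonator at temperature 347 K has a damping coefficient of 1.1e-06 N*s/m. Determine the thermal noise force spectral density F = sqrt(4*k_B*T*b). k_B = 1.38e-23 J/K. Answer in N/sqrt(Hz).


Step 1: Compute 4 * k_B * T * b
= 4 * 1.38e-23 * 347 * 1.1e-06
= 2.1070e-26 N^2/Hz
Step 2: F_noise = sqrt(2.1070e-26)
F_noise = 1.45e-13 N/sqrt(Hz)


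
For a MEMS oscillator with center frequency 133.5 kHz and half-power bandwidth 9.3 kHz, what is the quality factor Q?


Step 1: Q = f0 / bandwidth
Step 2: Q = 133.5 / 9.3
Q = 14.4


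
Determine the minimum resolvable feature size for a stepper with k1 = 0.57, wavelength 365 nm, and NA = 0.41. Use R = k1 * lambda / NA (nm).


Step 1: Identify values: k1 = 0.57, lambda = 365 nm, NA = 0.41
Step 2: R = k1 * lambda / NA
R = 0.57 * 365 / 0.41
R = 507.4 nm


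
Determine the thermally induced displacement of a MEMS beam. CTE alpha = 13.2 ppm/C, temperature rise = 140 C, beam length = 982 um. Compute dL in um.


Step 1: Convert CTE: alpha = 13.2 ppm/C = 13.2e-6 /C
Step 2: dL = 13.2e-6 * 140 * 982
dL = 1.8147 um


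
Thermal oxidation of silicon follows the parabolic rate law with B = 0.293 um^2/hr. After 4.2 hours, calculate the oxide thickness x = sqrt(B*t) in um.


Step 1: Compute B*t = 0.293 * 4.2 = 1.2306
Step 2: x = sqrt(1.2306)
x = 1.109 um


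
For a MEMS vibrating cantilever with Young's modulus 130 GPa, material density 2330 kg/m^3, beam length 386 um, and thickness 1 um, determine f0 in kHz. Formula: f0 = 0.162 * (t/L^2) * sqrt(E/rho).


Step 1: Convert units to SI.
t_SI = 1e-6 m, L_SI = 386e-6 m
Step 2: Calculate sqrt(E/rho).
sqrt(130e9 / 2330) = 7469.54 m/s
Step 3: Compute f0.
f0 = 0.162 * 1e-6 / (386e-6)^2 * 7469.54 = 8121.5 Hz = 8.12 kHz


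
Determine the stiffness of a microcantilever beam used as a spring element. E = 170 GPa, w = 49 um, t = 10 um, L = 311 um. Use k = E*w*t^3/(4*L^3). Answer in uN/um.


Step 1: Convert E to consistent units (1 GPa = 1000 uN/um^2).
E = 170 GPa = 170000 uN/um^2
Step 2: Compute t^3 = 10^3 = 1000
Step 3: Compute L^3 = 311^3 = 30080231
Step 4: k = 170000 * 49 * 1000 / (4 * 30080231)
k = 69.2315 uN/um


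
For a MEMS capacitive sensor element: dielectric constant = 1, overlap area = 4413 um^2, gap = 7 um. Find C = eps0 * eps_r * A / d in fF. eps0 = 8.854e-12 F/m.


Step 1: Convert area to m^2: A = 4413e-12 m^2
Step 2: Convert gap to m: d = 7e-6 m
Step 3: C = eps0 * eps_r * A / d
C = 8.854e-12 * 1 * 4413e-12 / 7e-6
Step 4: Convert to fF (multiply by 1e15).
C = 5.58 fF


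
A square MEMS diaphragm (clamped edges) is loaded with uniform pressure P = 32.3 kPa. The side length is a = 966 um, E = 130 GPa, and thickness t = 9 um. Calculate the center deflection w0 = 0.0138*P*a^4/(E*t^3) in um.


Step 1: Convert pressure to compatible units (E is in GPa, so P in GPa).
P = 32.3 kPa = 32.3e-6 GPa
Step 2: Compute numerator: 0.0138 * P * a^4.
a^4 = 966^4 = 870780120336
numerator = 0.0138 * 32.3e-6 * 870780120336 = 3.881415e+05
Step 3: Compute denominator: E * t^3 = 130 * 9^3 = 94770
Step 4: w0 = numerator / denominator = 3.881415e+05 / 94770 = 4.0956 um


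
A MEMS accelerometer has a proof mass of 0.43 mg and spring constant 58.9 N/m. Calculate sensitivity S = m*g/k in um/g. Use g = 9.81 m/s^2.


Step 1: Convert mass: m = 0.43 mg = 4.30e-07 kg
Step 2: S = m * g / k = 4.30e-07 * 9.81 / 58.9
Step 3: S = 7.16e-08 m/g
Step 4: Convert to um/g: S = 0.072 um/g


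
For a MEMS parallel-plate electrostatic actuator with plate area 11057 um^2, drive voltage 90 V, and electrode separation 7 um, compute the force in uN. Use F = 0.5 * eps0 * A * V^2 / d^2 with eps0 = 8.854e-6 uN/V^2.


Step 1: Identify parameters.
eps0 = 8.854e-6 uN/V^2, A = 11057 um^2, V = 90 V, d = 7 um
Step 2: Compute V^2 = 90^2 = 8100
Step 3: Compute d^2 = 7^2 = 49
Step 4: F = 0.5 * 8.854e-6 * 11057 * 8100 / 49
F = 8.092 uN


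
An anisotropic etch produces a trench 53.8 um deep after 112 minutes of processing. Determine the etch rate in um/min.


Step 1: Etch rate = depth / time
Step 2: rate = 53.8 / 112
rate = 0.48 um/min


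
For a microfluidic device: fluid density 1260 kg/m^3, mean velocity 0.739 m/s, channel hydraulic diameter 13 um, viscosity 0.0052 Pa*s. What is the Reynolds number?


Step 1: Convert Dh to meters: Dh = 13e-6 m
Step 2: Re = rho * v * Dh / mu
Re = 1260 * 0.739 * 13e-6 / 0.0052
Re = 2.328


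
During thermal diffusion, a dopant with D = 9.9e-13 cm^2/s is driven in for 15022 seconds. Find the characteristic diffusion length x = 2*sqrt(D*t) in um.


Step 1: Compute D*t = 9.9e-13 * 15022 = 1.487178e-08 cm^2
Step 2: sqrt(D*t) = 1.2195e-04 cm
Step 3: x = 2 * 1.2195e-04 cm = 2.439e-04 cm
Step 4: Convert to um (1 cm = 1e4 um): x = 2.439 um


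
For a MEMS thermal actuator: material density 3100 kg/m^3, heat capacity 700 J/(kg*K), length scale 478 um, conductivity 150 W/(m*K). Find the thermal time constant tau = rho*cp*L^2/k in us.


Step 1: Convert L to m: L = 478e-6 m
Step 2: L^2 = (478e-6)^2 = 2.28484e-07 m^2
Step 3: tau = 3100 * 700 * 2.28484e-07 / 150 = 3.30540187e-03 s
Step 4: Convert to microseconds (multiply by 1e6).
tau = 3305.402 us


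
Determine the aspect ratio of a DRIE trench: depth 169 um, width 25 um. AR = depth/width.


Step 1: AR = depth / width
Step 2: AR = 169 / 25
AR = 6.8


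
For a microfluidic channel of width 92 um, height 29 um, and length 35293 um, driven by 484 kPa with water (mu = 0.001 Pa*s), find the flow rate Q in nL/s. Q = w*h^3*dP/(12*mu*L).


Step 1: Convert all dimensions to SI (meters).
w = 92e-6 m, h = 29e-6 m, L = 35293e-6 m, dP = 484e3 Pa
Step 2: Q = w * h^3 * dP / (12 * mu * L)
Q = 92e-6 * (29e-6)^3 * 484e3 / (12 * 0.001 * 35293e-6) = 2.56423227e-09 m^3/s
Step 3: Convert Q from m^3/s to nL/s (1 m^3 = 1e12 nL, so multiply by 1e12).
Q = 2564.232 nL/s


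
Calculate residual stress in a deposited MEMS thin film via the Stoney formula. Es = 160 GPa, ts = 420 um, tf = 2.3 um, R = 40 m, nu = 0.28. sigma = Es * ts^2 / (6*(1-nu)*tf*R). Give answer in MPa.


Step 1: Compute numerator: Es * ts^2 = 160 * 420^2 = 28224000 (GPa*um^2)
Step 2: Compute denominator (R in um): 6*(1-nu)*tf*R = 6*0.72*2.3*40e6 = 397440000.0 (um^2)
Step 3: sigma (GPa) = 28224000 / 397440000.0 = 7.1014e-02 GPa
Step 4: Convert to MPa (x1000): sigma = 71.0 MPa


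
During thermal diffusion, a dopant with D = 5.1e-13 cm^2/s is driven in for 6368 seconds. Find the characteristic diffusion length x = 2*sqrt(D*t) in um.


Step 1: Compute D*t = 5.1e-13 * 6368 = 3.24768e-09 cm^2
Step 2: sqrt(D*t) = 5.6988e-05 cm
Step 3: x = 2 * 5.6988e-05 cm = 1.13976e-04 cm
Step 4: Convert to um (1 cm = 1e4 um): x = 1.14 um


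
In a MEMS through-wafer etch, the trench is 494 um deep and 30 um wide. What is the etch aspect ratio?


Step 1: AR = depth / width
Step 2: AR = 494 / 30
AR = 16.5


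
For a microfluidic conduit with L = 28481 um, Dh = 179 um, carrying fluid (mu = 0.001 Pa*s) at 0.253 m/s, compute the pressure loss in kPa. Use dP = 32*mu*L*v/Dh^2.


Step 1: Convert to SI: L = 28481e-6 m, Dh = 179e-6 m
Step 2: dP = 32 * 0.001 * 28481e-6 * 0.253 / (179e-6)^2
Step 3: dP = 7196.47 Pa
Step 4: Convert to kPa: dP = 7.2 kPa


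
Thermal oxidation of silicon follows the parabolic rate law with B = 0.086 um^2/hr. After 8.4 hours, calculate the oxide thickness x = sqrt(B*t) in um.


Step 1: Compute B*t = 0.086 * 8.4 = 0.7224
Step 2: x = sqrt(0.7224)
x = 0.85 um


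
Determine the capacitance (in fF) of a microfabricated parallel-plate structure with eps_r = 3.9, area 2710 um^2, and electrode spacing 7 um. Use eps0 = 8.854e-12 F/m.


Step 1: Convert area to m^2: A = 2710e-12 m^2
Step 2: Convert gap to m: d = 7e-6 m
Step 3: C = eps0 * eps_r * A / d
C = 8.854e-12 * 3.9 * 2710e-12 / 7e-6
Step 4: Convert to fF (multiply by 1e15).
C = 13.37 fF


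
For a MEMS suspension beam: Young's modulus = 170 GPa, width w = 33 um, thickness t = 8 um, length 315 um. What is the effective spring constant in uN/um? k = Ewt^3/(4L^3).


Step 1: Convert E to consistent units (1 GPa = 1000 uN/um^2).
E = 170 GPa = 170000 uN/um^2
Step 2: Compute t^3 = 8^3 = 512
Step 3: Compute L^3 = 315^3 = 31255875
Step 4: k = 170000 * 33 * 512 / (4 * 31255875)
k = 22.9742 uN/um


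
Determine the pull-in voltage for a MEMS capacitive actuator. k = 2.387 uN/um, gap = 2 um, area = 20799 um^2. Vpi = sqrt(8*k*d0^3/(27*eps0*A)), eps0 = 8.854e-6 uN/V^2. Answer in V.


Step 1: Compute numerator: 8 * k * d0^3 = 8 * 2.387 * 2^3 = 152.768
Step 2: Compute denominator: 27 * eps0 * A = 27 * 8.854e-6 * 20799 = 4.972167
Step 3: Vpi = sqrt(152.768 / 4.972167)
Vpi = 5.54 V


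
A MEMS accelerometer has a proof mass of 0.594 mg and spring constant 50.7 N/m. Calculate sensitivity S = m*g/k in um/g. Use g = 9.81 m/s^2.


Step 1: Convert mass: m = 0.594 mg = 5.94e-07 kg
Step 2: S = m * g / k = 5.94e-07 * 9.81 / 50.7
Step 3: S = 1.15e-07 m/g
Step 4: Convert to um/g: S = 0.115 um/g


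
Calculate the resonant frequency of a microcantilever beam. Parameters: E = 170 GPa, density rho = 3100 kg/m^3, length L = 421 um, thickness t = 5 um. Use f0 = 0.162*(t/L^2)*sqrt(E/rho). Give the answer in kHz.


Step 1: Convert units to SI.
t_SI = 5e-6 m, L_SI = 421e-6 m
Step 2: Calculate sqrt(E/rho).
sqrt(170e9 / 3100) = 7405.32 m/s
Step 3: Compute f0.
f0 = 0.162 * 5e-6 / (421e-6)^2 * 7405.32 = 33842.7 Hz = 33.84 kHz


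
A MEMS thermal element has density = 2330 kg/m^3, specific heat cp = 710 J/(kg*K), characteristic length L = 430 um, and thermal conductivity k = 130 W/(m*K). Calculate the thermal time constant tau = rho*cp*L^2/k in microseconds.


Step 1: Convert L to m: L = 430e-6 m
Step 2: L^2 = (430e-6)^2 = 1.849e-07 m^2
Step 3: tau = 2330 * 710 * 1.849e-07 / 130 = 2.35292362e-03 s
Step 4: Convert to microseconds (multiply by 1e6).
tau = 2352.924 us


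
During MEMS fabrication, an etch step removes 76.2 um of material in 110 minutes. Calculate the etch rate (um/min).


Step 1: Etch rate = depth / time
Step 2: rate = 76.2 / 110
rate = 0.693 um/min


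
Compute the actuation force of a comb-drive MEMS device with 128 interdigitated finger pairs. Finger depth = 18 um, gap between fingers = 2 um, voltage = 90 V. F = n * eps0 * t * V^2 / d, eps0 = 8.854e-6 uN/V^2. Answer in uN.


Step 1: Parameters: n=128, eps0=8.854e-6 uN/V^2, t=18 um, V=90 V, d=2 um
Step 2: V^2 = 8100
Step 3: F = 128 * 8.854e-6 * 18 * 8100 / 2
F = 82.618 uN


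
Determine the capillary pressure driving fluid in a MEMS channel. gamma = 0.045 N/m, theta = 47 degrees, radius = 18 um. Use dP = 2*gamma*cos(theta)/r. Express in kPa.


Step 1: cos(47 deg) = 0.682
Step 2: Convert r to m: r = 18e-6 m
Step 3: dP = 2 * 0.045 * 0.682 / 18e-6 = 3410.0 Pa
Step 4: Convert Pa to kPa (divide by 1000).
dP = 3.41 kPa


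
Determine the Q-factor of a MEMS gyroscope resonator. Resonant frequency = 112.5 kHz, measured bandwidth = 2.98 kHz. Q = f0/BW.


Step 1: Q = f0 / bandwidth
Step 2: Q = 112.5 / 2.98
Q = 37.8


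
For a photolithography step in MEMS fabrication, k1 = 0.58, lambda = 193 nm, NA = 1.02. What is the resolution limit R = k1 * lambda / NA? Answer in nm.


Step 1: Identify values: k1 = 0.58, lambda = 193 nm, NA = 1.02
Step 2: R = k1 * lambda / NA
R = 0.58 * 193 / 1.02
R = 109.7 nm


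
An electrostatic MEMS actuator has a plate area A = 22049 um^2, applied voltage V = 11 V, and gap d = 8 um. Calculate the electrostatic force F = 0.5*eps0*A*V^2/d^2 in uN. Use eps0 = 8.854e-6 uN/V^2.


Step 1: Identify parameters.
eps0 = 8.854e-6 uN/V^2, A = 22049 um^2, V = 11 V, d = 8 um
Step 2: Compute V^2 = 11^2 = 121
Step 3: Compute d^2 = 8^2 = 64
Step 4: F = 0.5 * 8.854e-6 * 22049 * 121 / 64
F = 0.185 uN


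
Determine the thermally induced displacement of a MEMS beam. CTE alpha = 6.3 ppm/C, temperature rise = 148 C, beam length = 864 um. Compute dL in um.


Step 1: Convert CTE: alpha = 6.3 ppm/C = 6.3e-6 /C
Step 2: dL = 6.3e-6 * 148 * 864
dL = 0.8056 um


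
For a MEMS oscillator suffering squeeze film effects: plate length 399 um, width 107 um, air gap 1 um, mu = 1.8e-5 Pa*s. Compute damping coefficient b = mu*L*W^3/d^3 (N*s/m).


Step 1: Convert to SI.
L = 399e-6 m, W = 107e-6 m, d = 1e-6 m
Step 2: W^3 = (107e-6)^3 = 1.23e-12 m^3
Step 3: d^3 = (1e-6)^3 = 1.00e-18 m^3
Step 4: b = 1.8e-5 * 399e-6 * 1.23e-12 / 1.00e-18
b = 8.80e-03 N*s/m


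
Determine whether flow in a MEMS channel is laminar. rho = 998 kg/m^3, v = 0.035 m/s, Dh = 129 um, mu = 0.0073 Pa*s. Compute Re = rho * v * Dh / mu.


Step 1: Convert Dh to meters: Dh = 129e-6 m
Step 2: Re = rho * v * Dh / mu
Re = 998 * 0.035 * 129e-6 / 0.0073
Re = 0.617
Since Re = 0.617 is below ~2300, the flow is laminar.


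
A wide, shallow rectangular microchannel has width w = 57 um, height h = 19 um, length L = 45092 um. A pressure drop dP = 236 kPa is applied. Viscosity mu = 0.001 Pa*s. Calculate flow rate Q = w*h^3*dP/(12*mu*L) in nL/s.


Step 1: Convert all dimensions to SI (meters).
w = 57e-6 m, h = 19e-6 m, L = 45092e-6 m, dP = 236e3 Pa
Step 2: Q = w * h^3 * dP / (12 * mu * L)
Q = 57e-6 * (19e-6)^3 * 236e3 / (12 * 0.001 * 45092e-6) = 1.705167e-10 m^3/s
Step 3: Convert Q from m^3/s to nL/s (1 m^3 = 1e12 nL, so multiply by 1e12).
Q = 170.517 nL/s


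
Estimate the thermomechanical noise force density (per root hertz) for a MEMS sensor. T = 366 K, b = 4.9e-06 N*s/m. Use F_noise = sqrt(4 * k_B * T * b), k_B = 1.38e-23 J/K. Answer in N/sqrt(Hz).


Step 1: Compute 4 * k_B * T * b
= 4 * 1.38e-23 * 366 * 4.9e-06
= 9.8996e-26 N^2/Hz
Step 2: F_noise = sqrt(9.8996e-26)
F_noise = 3.15e-13 N/sqrt(Hz)


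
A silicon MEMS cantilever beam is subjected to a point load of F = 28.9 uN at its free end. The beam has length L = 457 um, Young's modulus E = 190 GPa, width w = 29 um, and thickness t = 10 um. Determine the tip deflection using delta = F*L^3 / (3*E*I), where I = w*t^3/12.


Step 1: Calculate the second moment of area.
I = w * t^3 / 12 = 29 * 10^3 / 12 = 2416.6667 um^4
Step 2: Convert E to consistent units (1 GPa = 1000 uN/um^2).
E = 190 GPa = 190000 uN/um^2
Step 3: Calculate tip deflection.
delta = F * L^3 / (3 * E * I)
delta = 28.9 * 457^3 / (3 * 190000 * 2416.6667)
delta = 2.0024 um


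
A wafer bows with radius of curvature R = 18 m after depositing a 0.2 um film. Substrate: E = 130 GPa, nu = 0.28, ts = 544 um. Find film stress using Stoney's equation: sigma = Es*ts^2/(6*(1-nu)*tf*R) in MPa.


Step 1: Compute numerator: Es * ts^2 = 130 * 544^2 = 38471680 (GPa*um^2)
Step 2: Compute denominator (R in um): 6*(1-nu)*tf*R = 6*0.72*0.2*18e6 = 15552000.0 (um^2)
Step 3: sigma (GPa) = 38471680 / 15552000.0 = 2.473745e+00 GPa
Step 4: Convert to MPa (x1000): sigma = 2473.7 MPa


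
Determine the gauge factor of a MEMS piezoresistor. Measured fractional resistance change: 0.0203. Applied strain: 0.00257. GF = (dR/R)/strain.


Step 1: Identify values.
dR/R = 0.0203, strain = 0.00257
Step 2: GF = (dR/R) / strain = 0.0203 / 0.00257
GF = 7.9


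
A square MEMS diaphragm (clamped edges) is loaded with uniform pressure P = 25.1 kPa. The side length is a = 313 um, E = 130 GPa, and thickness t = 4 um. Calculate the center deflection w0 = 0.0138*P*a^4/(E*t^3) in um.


Step 1: Convert pressure to compatible units (E is in GPa, so P in GPa).
P = 25.1 kPa = 25.1e-6 GPa
Step 2: Compute numerator: 0.0138 * P * a^4.
a^4 = 313^4 = 9597924961
numerator = 0.0138 * 25.1e-6 * 9597924961 = 3.32453e+03
Step 3: Compute denominator: E * t^3 = 130 * 4^3 = 8320
Step 4: w0 = numerator / denominator = 3.32453e+03 / 8320 = 0.3996 um


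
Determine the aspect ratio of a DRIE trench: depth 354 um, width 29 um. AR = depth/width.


Step 1: AR = depth / width
Step 2: AR = 354 / 29
AR = 12.2


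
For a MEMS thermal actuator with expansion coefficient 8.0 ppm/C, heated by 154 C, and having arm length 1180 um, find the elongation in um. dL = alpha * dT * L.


Step 1: Convert CTE: alpha = 8.0 ppm/C = 8.0e-6 /C
Step 2: dL = 8.0e-6 * 154 * 1180
dL = 1.4538 um


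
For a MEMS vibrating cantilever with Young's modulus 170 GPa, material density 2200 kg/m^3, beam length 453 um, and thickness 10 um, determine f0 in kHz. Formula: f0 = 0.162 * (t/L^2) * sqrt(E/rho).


Step 1: Convert units to SI.
t_SI = 10e-6 m, L_SI = 453e-6 m
Step 2: Calculate sqrt(E/rho).
sqrt(170e9 / 2200) = 8790.49 m/s
Step 3: Compute f0.
f0 = 0.162 * 10e-6 / (453e-6)^2 * 8790.49 = 69395.6 Hz = 69.4 kHz


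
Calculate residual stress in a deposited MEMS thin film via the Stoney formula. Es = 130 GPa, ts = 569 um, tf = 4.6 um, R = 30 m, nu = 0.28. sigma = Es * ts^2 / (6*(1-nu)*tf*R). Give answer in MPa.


Step 1: Compute numerator: Es * ts^2 = 130 * 569^2 = 42088930 (GPa*um^2)
Step 2: Compute denominator (R in um): 6*(1-nu)*tf*R = 6*0.72*4.6*30e6 = 596160000.0 (um^2)
Step 3: sigma (GPa) = 42088930 / 596160000.0 = 7.06e-02 GPa
Step 4: Convert to MPa (x1000): sigma = 70.6 MPa


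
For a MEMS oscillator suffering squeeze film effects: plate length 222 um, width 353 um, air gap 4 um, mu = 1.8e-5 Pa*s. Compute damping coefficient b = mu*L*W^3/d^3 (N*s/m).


Step 1: Convert to SI.
L = 222e-6 m, W = 353e-6 m, d = 4e-6 m
Step 2: W^3 = (353e-6)^3 = 4.40e-11 m^3
Step 3: d^3 = (4e-6)^3 = 6.40e-17 m^3
Step 4: b = 1.8e-5 * 222e-6 * 4.40e-11 / 6.40e-17
b = 2.75e-03 N*s/m


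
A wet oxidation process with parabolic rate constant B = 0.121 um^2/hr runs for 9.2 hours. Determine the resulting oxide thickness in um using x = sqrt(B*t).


Step 1: Compute B*t = 0.121 * 9.2 = 1.1132
Step 2: x = sqrt(1.1132)
x = 1.055 um


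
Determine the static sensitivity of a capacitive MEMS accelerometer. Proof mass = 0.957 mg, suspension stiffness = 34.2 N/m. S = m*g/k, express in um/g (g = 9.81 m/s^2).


Step 1: Convert mass: m = 0.957 mg = 9.57e-07 kg
Step 2: S = m * g / k = 9.57e-07 * 9.81 / 34.2
Step 3: S = 2.75e-07 m/g
Step 4: Convert to um/g: S = 0.275 um/g


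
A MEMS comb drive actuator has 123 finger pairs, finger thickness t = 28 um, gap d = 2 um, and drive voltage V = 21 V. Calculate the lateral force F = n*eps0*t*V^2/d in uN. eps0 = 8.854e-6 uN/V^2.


Step 1: Parameters: n=123, eps0=8.854e-6 uN/V^2, t=28 um, V=21 V, d=2 um
Step 2: V^2 = 441
Step 3: F = 123 * 8.854e-6 * 28 * 441 / 2
F = 6.724 uN


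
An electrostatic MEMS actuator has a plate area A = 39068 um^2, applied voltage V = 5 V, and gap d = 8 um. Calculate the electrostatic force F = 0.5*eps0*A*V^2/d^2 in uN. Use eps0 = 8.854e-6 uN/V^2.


Step 1: Identify parameters.
eps0 = 8.854e-6 uN/V^2, A = 39068 um^2, V = 5 V, d = 8 um
Step 2: Compute V^2 = 5^2 = 25
Step 3: Compute d^2 = 8^2 = 64
Step 4: F = 0.5 * 8.854e-6 * 39068 * 25 / 64
F = 0.068 uN


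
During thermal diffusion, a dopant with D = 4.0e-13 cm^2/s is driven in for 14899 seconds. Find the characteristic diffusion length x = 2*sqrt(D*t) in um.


Step 1: Compute D*t = 4.0e-13 * 14899 = 5.9596e-09 cm^2
Step 2: sqrt(D*t) = 7.71984e-05 cm
Step 3: x = 2 * 7.71984e-05 cm = 1.543968e-04 cm
Step 4: Convert to um (1 cm = 1e4 um): x = 1.544 um


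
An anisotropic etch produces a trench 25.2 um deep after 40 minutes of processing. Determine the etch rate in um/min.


Step 1: Etch rate = depth / time
Step 2: rate = 25.2 / 40
rate = 0.63 um/min


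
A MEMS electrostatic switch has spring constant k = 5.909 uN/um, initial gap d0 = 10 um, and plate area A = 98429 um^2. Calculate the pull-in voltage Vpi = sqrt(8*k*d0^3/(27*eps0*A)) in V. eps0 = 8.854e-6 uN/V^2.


Step 1: Compute numerator: 8 * k * d0^3 = 8 * 5.909 * 10^3 = 47272.0
Step 2: Compute denominator: 27 * eps0 * A = 27 * 8.854e-6 * 98429 = 23.53024
Step 3: Vpi = sqrt(47272.0 / 23.53024)
Vpi = 44.82 V


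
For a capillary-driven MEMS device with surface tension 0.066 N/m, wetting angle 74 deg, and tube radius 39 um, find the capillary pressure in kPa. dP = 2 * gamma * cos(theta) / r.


Step 1: cos(74 deg) = 0.2756
Step 2: Convert r to m: r = 39e-6 m
Step 3: dP = 2 * 0.066 * 0.2756 / 39e-6 = 932.8 Pa
Step 4: Convert Pa to kPa (divide by 1000).
dP = 0.93 kPa


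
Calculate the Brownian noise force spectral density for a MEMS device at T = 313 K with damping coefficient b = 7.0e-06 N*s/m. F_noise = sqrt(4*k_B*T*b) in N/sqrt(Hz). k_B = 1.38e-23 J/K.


Step 1: Compute 4 * k_B * T * b
= 4 * 1.38e-23 * 313 * 7.0e-06
= 1.2094e-25 N^2/Hz
Step 2: F_noise = sqrt(1.2094e-25)
F_noise = 3.48e-13 N/sqrt(Hz)
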